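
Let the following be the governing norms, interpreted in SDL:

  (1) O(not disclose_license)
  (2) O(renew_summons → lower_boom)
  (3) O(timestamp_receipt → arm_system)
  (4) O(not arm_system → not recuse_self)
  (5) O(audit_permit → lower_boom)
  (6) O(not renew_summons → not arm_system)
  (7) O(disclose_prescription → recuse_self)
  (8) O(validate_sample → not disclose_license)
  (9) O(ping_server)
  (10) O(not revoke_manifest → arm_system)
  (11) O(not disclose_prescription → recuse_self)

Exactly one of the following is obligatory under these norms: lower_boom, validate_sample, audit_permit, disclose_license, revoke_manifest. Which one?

By case analysis on not disclose_prescription: premise 11 gives O(not disclose_prescription → recuse_self) and premise 7 gives O(disclose_prescription → recuse_self), so O(recuse_self) either way.
Premise 4, O(not arm_system → not recuse_self), contraposes to O(recuse_self → arm_system); with O(recuse_self) we get O(arm_system).
The contrapositive of premise 6 (O(not renew_summons → not arm_system)) is O(arm_system → renew_summons), and O(arm_system) is already established, so O(renew_summons).
With premise 2, O(renew_summons → lower_boom), the K-axiom yields O(lower_boom).
So O(lower_boom) holds — lower_boom is obligatory. None of the other listed options is made obligatory by any chain of premises.

lower_boom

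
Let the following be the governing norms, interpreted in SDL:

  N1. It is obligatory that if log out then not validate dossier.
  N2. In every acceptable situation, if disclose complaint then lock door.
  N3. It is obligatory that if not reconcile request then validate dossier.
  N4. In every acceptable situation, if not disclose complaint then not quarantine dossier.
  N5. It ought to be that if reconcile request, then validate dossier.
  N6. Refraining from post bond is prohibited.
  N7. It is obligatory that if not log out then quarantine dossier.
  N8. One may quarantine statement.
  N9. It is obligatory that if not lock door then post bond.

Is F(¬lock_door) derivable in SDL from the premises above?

Yes

Premises 3 and 5 are O(¬reconcile_request → validate_dossier) and O(reconcile_request → validate_dossier); every ideal world satisfies ¬reconcile_request or reconcile_request, so in either case validate_dossier holds — hence O(validate_dossier).
The contrapositive of premise 1 (O(log_out → ¬validate_dossier)) is O(validate_dossier → ¬log_out), and O(validate_dossier) is already established, so O(¬log_out).
From O(¬log_out) and premise 7, O(¬log_out → quarantine_dossier), we obtain O(quarantine_dossier).
Premise 4, O(¬disclose_complaint → ¬quarantine_dossier), contraposes to O(quarantine_dossier → disclose_complaint); with O(quarantine_dossier) we get O(disclose_complaint).
From O(disclose_complaint) and premise 2, O(disclose_complaint → lock_door), we obtain O(lock_door).
Premises 6, 8, 9 do not contribute to this derivation.
So O(lock_door) holds, i.e. F(¬lock_door). The claim follows.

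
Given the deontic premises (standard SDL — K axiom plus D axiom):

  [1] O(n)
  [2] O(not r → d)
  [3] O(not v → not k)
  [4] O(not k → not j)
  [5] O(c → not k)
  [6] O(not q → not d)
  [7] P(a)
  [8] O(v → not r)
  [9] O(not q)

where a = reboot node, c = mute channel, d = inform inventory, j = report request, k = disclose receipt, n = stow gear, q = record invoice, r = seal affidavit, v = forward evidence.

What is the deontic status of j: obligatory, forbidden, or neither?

Forbidden

Premise 9 states O(not q) outright.
With premise 6, O(not q → not d), the K-axiom yields O(not d).
Premise 2, O(not r → d), contraposes to O(not d → r); with O(not d) we get O(r).
Premise 8, O(v → not r), contraposes to O(r → not v); with O(r) we get O(not v).
With premise 3, O(not v → not k), the K-axiom yields O(not k).
Premise 4 is O(not k → not j); since O(not k), deontic closure gives O(not j).
Premises 1, 5, 7 do not contribute to this derivation.
Thus O(not j), which is F(j): j is forbidden.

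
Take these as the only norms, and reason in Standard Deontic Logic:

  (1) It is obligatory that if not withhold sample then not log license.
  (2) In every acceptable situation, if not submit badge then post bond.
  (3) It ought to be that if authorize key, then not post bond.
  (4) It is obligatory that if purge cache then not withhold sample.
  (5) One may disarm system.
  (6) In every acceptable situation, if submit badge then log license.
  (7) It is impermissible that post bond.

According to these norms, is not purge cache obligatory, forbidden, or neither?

F(post_bond) at premise 7 means O(¬post_bond).
Premise 2, O(¬submit_badge → post_bond), contraposes to O(¬post_bond → submit_badge); with O(¬post_bond) we get O(submit_badge).
Premise 6 is O(submit_badge → log_license); since O(submit_badge), deontic closure gives O(log_license).
Premise 1 is O(¬withhold_sample → ¬log_license); contrapositively O(log_license → withhold_sample). Since O(log_license) holds, K gives O(withhold_sample).
Premise 4, O(purge_cache → ¬withhold_sample), contraposes to O(withhold_sample → ¬purge_cache); with O(withhold_sample) we get O(¬purge_cache).
Premises 3, 5 do not contribute to this derivation.
Hence ¬purge_cache is obligatory.

Obligatory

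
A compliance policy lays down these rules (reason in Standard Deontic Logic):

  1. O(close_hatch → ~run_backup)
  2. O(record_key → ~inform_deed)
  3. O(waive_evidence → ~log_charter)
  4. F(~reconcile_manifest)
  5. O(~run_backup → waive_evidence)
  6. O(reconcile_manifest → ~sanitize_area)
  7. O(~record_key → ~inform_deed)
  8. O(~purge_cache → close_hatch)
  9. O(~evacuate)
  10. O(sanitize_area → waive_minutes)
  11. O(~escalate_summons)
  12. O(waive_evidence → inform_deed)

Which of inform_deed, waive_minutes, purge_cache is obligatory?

Premises 2 and 7 are O(record_key → ~inform_deed) and O(~record_key → ~inform_deed); every ideal world satisfies record_key or ~record_key, so in either case ~inform_deed holds — hence O(~inform_deed).
Premise 12 is O(waive_evidence → inform_deed); contrapositively O(~inform_deed → ~waive_evidence). Since O(~inform_deed) holds, K gives O(~waive_evidence).
The contrapositive of premise 5 (O(~run_backup → waive_evidence)) is O(~waive_evidence → run_backup), and O(~waive_evidence) is already established, so O(run_backup).
The contrapositive of premise 1 (O(close_hatch → ~run_backup)) is O(run_backup → ~close_hatch), and O(run_backup) is already established, so O(~close_hatch).
Premise 8, O(~purge_cache → close_hatch), contraposes to O(~close_hatch → purge_cache); with O(~close_hatch) we get O(purge_cache).
So O(purge_cache) holds — purge_cache is obligatory. None of the other listed options is made obligatory by any chain of premises.

purge_cache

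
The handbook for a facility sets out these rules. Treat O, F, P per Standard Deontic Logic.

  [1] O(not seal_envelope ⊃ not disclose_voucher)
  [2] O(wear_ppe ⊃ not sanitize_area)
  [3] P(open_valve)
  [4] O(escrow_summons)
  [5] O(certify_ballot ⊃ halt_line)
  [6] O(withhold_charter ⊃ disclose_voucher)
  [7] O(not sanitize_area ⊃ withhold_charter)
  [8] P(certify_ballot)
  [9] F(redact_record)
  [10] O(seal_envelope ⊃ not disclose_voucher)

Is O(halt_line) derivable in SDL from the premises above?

No

Premise 5 is O(certify_ballot ⊃ halt_line), but O(certify_ballot) is not derivable from the premises (the permission P(certify_ballot) asserts only not O(not certify_ballot), not O(certify_ballot)), so it does not yield O(halt_line).
No other premise forces O(halt_line). An ideal world satisfying every premise can still have halt_line false, so O(halt_line) is not derivable.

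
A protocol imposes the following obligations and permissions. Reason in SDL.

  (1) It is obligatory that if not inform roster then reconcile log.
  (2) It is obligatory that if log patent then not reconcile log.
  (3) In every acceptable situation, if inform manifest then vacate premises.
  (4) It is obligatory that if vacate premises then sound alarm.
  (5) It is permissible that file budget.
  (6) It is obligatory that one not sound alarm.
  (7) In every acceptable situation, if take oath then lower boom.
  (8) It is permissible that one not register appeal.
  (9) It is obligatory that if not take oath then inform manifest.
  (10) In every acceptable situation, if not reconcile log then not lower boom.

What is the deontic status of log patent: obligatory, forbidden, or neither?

Premise 6 states O(¬sound_alarm) outright.
The contrapositive of premise 4 (O(vacate_premises → sound_alarm)) is O(¬sound_alarm → ¬vacate_premises), and O(¬sound_alarm) is already established, so O(¬vacate_premises).
The contrapositive of premise 3 (O(inform_manifest → vacate_premises)) is O(¬vacate_premises → ¬inform_manifest), and O(¬vacate_premises) is already established, so O(¬inform_manifest).
The contrapositive of premise 9 (O(¬take_oath → inform_manifest)) is O(¬inform_manifest → take_oath), and O(¬inform_manifest) is already established, so O(take_oath).
Applying K to premise 7 (O(take_oath → lower_boom)) and O(take_oath) yields O(lower_boom).
Premise 10, O(¬reconcile_log → ¬lower_boom), contraposes to O(lower_boom → reconcile_log); with O(lower_boom) we get O(reconcile_log).
The contrapositive of premise 2 (O(log_patent → ¬reconcile_log)) is O(reconcile_log → ¬log_patent), and O(reconcile_log) is already established, so O(¬log_patent).
Premises 1, 5, 8 do not contribute to this derivation.
Thus O(¬log_patent), which is F(log_patent): log_patent is forbidden.

Forbidden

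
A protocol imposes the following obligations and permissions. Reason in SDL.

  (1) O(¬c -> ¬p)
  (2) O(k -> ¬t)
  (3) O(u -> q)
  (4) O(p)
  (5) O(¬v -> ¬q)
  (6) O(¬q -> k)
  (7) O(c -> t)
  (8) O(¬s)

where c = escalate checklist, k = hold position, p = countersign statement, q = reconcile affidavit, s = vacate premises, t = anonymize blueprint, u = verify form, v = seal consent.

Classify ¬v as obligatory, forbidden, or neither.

Premise 4 gives O(p).
Premise 1 is O(¬c -> ¬p); contrapositively O(p -> c). Since O(p) holds, K gives O(c).
Applying K to premise 7 (O(c -> t)) and O(c) yields O(t).
Premise 2, O(k -> ¬t), contraposes to O(t -> ¬k); with O(t) we get O(¬k).
Premise 6, O(¬q -> k), contraposes to O(¬k -> q); with O(¬k) we get O(q).
Premise 5, O(¬v -> ¬q), contraposes to O(q -> v); with O(q) we get O(v).
Premises 3, 8 do not contribute to this derivation.
Thus O(v), which is F(¬v): ¬v is forbidden.

Forbidden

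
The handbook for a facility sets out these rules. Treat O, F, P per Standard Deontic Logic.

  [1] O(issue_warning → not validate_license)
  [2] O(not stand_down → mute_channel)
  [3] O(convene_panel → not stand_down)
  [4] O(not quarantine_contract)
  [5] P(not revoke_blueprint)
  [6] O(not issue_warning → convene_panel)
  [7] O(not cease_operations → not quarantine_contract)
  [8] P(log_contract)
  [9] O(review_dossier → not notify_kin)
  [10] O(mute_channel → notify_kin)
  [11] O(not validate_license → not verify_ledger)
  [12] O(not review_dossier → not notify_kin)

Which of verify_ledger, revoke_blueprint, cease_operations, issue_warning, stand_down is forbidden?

Premises 12 and 9 are O(not review_dossier → not notify_kin) and O(review_dossier → not notify_kin); every ideal world satisfies not review_dossier or review_dossier, so in either case not notify_kin holds — hence O(not notify_kin).
Premise 10 is O(mute_channel → notify_kin); contrapositively O(not notify_kin → not mute_channel). Since O(not notify_kin) holds, K gives O(not mute_channel).
Premise 2 is O(not stand_down → mute_channel); contrapositively O(not mute_channel → stand_down). Since O(not mute_channel) holds, K gives O(stand_down).
Premise 3, O(convene_panel → not stand_down), contraposes to O(stand_down → not convene_panel); with O(stand_down) we get O(not convene_panel).
Premise 6, O(not issue_warning → convene_panel), contraposes to O(not convene_panel → issue_warning); with O(not convene_panel) we get O(issue_warning).
Premise 1 is O(issue_warning → not validate_license); since O(issue_warning), deontic closure gives O(not validate_license).
Premise 11 is O(not validate_license → not verify_ledger); since O(not validate_license), deontic closure gives O(not verify_ledger).
So O(not verify_ledger) holds, i.e. verify_ledger is forbidden. None of the other listed options is forbidden under the premises.

verify_ledger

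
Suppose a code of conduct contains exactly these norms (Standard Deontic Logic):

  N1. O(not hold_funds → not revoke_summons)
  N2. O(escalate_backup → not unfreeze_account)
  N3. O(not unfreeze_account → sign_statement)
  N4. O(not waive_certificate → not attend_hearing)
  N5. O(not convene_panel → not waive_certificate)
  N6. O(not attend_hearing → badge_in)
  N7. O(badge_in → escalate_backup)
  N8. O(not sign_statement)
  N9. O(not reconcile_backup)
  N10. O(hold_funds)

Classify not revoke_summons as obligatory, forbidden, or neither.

Neither

Premise 1 is O(not hold_funds → not revoke_summons), but O(not hold_funds) is not derivable from the premises, so it does not yield O(not revoke_summons).
No premise or chain of K-axiom applications forces O(not revoke_summons), and none forces O(revoke_summons). So not revoke_summons is neither obligatory nor forbidden under these norms.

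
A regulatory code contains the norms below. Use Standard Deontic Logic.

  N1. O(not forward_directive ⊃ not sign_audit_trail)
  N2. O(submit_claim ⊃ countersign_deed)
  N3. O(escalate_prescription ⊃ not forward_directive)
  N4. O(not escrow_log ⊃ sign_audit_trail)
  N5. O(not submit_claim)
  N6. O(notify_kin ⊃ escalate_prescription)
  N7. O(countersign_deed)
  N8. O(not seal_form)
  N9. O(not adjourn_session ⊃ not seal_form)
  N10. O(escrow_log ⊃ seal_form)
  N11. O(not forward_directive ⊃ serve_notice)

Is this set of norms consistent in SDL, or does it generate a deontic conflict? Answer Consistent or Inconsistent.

Premise 2 is O(submit_claim ⊃ countersign_deed); even if O(countersign_deed) held, inferring O(submit_claim) would be affirming the consequent — invalid.
So O(submit_claim) is not derivable, and the apparent clash with O(not submit_claim) does not arise.
A world satisfying every obligation exists (e.g. adjourn_session=false, countersign_deed=true, escalate_prescription=false, escrow_log=false, forward_directive=true, notify_kin=false, seal_form=false, serve_notice=false, sign_audit_trail=true, submit_claim=false); no atom is both obligatory and forbidden, so the set is consistent.

Consistent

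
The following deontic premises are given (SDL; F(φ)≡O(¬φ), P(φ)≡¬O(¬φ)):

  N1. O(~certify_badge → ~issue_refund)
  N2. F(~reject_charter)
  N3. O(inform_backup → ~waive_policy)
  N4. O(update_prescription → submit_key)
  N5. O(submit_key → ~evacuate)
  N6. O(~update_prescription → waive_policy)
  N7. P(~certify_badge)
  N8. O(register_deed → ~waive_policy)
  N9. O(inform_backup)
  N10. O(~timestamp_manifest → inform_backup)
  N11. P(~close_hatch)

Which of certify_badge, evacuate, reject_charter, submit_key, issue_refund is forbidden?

Premise 9 gives O(inform_backup).
Applying K to premise 3 (O(inform_backup → ~waive_policy)) and O(inform_backup) yields O(~waive_policy).
The contrapositive of premise 6 (O(~update_prescription → waive_policy)) is O(~waive_policy → update_prescription), and O(~waive_policy) is already established, so O(update_prescription).
Premise 4 is O(update_prescription → submit_key); since O(update_prescription), deontic closure gives O(submit_key).
From O(submit_key) and premise 5, O(submit_key → ~evacuate), we obtain O(~evacuate).
So O(~evacuate) holds, i.e. evacuate is forbidden. None of the other listed options is forbidden under the premises.

evacuate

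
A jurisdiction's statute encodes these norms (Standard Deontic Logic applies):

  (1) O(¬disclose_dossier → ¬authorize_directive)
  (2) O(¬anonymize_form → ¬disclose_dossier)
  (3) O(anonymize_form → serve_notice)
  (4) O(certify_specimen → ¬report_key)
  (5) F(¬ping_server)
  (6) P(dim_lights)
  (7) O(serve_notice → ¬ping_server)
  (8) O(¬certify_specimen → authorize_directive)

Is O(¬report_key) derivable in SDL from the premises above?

Premise 5 is F(¬ping_server), i.e. O(ping_server).
Premise 7 is O(serve_notice → ¬ping_server); contrapositively O(ping_server → ¬serve_notice). Since O(ping_server) holds, K gives O(¬serve_notice).
Premise 3, O(anonymize_form → serve_notice), contraposes to O(¬serve_notice → ¬anonymize_form); with O(¬serve_notice) we get O(¬anonymize_form).
From O(¬anonymize_form) and premise 2, O(¬anonymize_form → ¬disclose_dossier), we obtain O(¬disclose_dossier).
With premise 1, O(¬disclose_dossier → ¬authorize_directive), the K-axiom yields O(¬authorize_directive).
Premise 8 is O(¬certify_specimen → authorize_directive); contrapositively O(¬authorize_directive → certify_specimen). Since O(¬authorize_directive) holds, K gives O(certify_specimen).
With premise 4, O(certify_specimen → ¬report_key), the K-axiom yields O(¬report_key).
Premise 6 does not contribute to this derivation.
So O(¬report_key) follows.

Yes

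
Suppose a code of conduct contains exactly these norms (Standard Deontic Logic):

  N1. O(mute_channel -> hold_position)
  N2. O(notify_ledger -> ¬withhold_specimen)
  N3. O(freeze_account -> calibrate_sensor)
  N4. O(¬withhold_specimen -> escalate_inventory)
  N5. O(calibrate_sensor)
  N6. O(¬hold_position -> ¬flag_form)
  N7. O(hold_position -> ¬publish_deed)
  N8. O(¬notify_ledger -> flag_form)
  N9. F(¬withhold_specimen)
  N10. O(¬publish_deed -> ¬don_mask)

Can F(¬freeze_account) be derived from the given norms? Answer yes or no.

No

Premise 3 is O(freeze_account -> calibrate_sensor); even if O(calibrate_sensor) held, inferring O(freeze_account) would be affirming the consequent — invalid.
No other premise forces O(freeze_account). An ideal world satisfying every premise can still have ¬freeze_account true, so F(¬freeze_account) is not derivable.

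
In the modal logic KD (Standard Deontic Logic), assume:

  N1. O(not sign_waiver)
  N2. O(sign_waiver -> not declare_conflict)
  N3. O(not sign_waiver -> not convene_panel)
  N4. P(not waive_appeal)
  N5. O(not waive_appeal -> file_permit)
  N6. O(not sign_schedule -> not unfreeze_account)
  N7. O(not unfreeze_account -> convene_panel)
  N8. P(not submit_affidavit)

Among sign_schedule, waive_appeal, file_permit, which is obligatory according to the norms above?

sign_schedule

Premise 1 gives O(not sign_waiver).
Applying K to premise 3 (O(not sign_waiver -> not convene_panel)) and O(not sign_waiver) yields O(not convene_panel).
Premise 7 is O(not unfreeze_account -> convene_panel); contrapositively O(not convene_panel -> unfreeze_account). Since O(not convene_panel) holds, K gives O(unfreeze_account).
The contrapositive of premise 6 (O(not sign_schedule -> not unfreeze_account)) is O(unfreeze_account -> sign_schedule), and O(unfreeze_account) is already established, so O(sign_schedule).
So O(sign_schedule) holds — sign_schedule is obligatory. None of the other listed options is made obligatory by any chain of premises.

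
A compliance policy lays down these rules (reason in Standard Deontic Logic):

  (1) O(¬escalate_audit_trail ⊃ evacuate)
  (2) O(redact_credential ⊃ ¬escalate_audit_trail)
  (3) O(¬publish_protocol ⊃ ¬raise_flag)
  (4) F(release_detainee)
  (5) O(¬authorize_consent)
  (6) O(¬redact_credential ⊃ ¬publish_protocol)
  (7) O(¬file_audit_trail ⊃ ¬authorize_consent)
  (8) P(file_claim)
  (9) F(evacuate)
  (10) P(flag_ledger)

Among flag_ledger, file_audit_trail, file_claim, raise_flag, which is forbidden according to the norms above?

raise_flag

Premise 9 is F(evacuate), i.e. O(¬evacuate).
The contrapositive of premise 1 (O(¬escalate_audit_trail ⊃ evacuate)) is O(¬evacuate ⊃ escalate_audit_trail), and O(¬evacuate) is already established, so O(escalate_audit_trail).
Premise 2, O(redact_credential ⊃ ¬escalate_audit_trail), contraposes to O(escalate_audit_trail ⊃ ¬redact_credential); with O(escalate_audit_trail) we get O(¬redact_credential).
From O(¬redact_credential) and premise 6, O(¬redact_credential ⊃ ¬publish_protocol), we obtain O(¬publish_protocol).
With premise 3, O(¬publish_protocol ⊃ ¬raise_flag), the K-axiom yields O(¬raise_flag).
So O(¬raise_flag) holds, i.e. raise_flag is forbidden. None of the other listed options is forbidden under the premises.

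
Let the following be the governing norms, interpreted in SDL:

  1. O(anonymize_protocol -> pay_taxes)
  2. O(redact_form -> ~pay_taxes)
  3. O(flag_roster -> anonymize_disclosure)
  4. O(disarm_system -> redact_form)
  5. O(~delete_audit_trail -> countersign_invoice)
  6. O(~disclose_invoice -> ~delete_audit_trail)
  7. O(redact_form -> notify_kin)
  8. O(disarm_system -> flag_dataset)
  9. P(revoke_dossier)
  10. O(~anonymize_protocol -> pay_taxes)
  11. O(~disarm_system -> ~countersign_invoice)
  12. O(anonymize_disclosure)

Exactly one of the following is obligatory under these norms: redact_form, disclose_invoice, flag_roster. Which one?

By case analysis on anonymize_protocol: premise 1 gives O(anonymize_protocol -> pay_taxes) and premise 10 gives O(~anonymize_protocol -> pay_taxes), so O(pay_taxes) either way.
Premise 2, O(redact_form -> ~pay_taxes), contraposes to O(pay_taxes -> ~redact_form); with O(pay_taxes) we get O(~redact_form).
Premise 4, O(disarm_system -> redact_form), contraposes to O(~redact_form -> ~disarm_system); with O(~redact_form) we get O(~disarm_system).
From O(~disarm_system) and premise 11, O(~disarm_system -> ~countersign_invoice), we obtain O(~countersign_invoice).
The contrapositive of premise 5 (O(~delete_audit_trail -> countersign_invoice)) is O(~countersign_invoice -> delete_audit_trail), and O(~countersign_invoice) is already established, so O(delete_audit_trail).
Premise 6, O(~disclose_invoice -> ~delete_audit_trail), contraposes to O(delete_audit_trail -> disclose_invoice); with O(delete_audit_trail) we get O(disclose_invoice).
So O(disclose_invoice) holds — disclose_invoice is obligatory. None of the other listed options is made obligatory by any chain of premises.

disclose_invoice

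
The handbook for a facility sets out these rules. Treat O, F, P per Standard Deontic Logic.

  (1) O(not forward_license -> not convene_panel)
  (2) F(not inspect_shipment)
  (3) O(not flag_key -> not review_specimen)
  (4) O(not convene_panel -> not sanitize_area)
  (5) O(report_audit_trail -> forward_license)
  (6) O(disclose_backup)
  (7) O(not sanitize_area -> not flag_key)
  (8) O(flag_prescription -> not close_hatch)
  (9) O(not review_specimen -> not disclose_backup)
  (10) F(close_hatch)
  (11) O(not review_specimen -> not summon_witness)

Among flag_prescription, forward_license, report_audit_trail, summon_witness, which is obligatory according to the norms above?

Premise 6 states O(disclose_backup) outright.
The contrapositive of premise 9 (O(not review_specimen -> not disclose_backup)) is O(disclose_backup -> review_specimen), and O(disclose_backup) is already established, so O(review_specimen).
The contrapositive of premise 3 (O(not flag_key -> not review_specimen)) is O(review_specimen -> flag_key), and O(review_specimen) is already established, so O(flag_key).
Premise 7, O(not sanitize_area -> not flag_key), contraposes to O(flag_key -> sanitize_area); with O(flag_key) we get O(sanitize_area).
The contrapositive of premise 4 (O(not convene_panel -> not sanitize_area)) is O(sanitize_area -> convene_panel), and O(sanitize_area) is already established, so O(convene_panel).
Premise 1, O(not forward_license -> not convene_panel), contraposes to O(convene_panel -> forward_license); with O(convene_panel) we get O(forward_license).
So O(forward_license) holds — forward_license is obligatory. None of the other listed options is made obligatory by any chain of premises.

forward_license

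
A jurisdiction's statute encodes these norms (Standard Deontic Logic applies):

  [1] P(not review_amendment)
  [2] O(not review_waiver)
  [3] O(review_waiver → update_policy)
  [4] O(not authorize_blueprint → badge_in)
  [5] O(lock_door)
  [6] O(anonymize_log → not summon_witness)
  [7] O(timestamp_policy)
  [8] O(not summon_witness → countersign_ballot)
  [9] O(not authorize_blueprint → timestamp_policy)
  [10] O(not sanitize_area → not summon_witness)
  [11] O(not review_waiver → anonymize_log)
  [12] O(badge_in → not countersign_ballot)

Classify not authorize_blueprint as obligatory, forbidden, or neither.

Premise 2 states O(not review_waiver) outright.
Applying K to premise 11 (O(not review_waiver → anonymize_log)) and O(not review_waiver) yields O(anonymize_log).
With premise 6, O(anonymize_log → not summon_witness), the K-axiom yields O(not summon_witness).
From O(not summon_witness) and premise 8, O(not summon_witness → countersign_ballot), we obtain O(countersign_ballot).
Premise 12, O(badge_in → not countersign_ballot), contraposes to O(countersign_ballot → not badge_in); with O(countersign_ballot) we get O(not badge_in).
Premise 4, O(not authorize_blueprint → badge_in), contraposes to O(not badge_in → authorize_blueprint); with O(not badge_in) we get O(authorize_blueprint).
Premises 1, 3, 5, 7, 9, 10 do not contribute to this derivation.
Thus O(authorize_blueprint), which is F(not authorize_blueprint): not authorize_blueprint is forbidden.

Forbidden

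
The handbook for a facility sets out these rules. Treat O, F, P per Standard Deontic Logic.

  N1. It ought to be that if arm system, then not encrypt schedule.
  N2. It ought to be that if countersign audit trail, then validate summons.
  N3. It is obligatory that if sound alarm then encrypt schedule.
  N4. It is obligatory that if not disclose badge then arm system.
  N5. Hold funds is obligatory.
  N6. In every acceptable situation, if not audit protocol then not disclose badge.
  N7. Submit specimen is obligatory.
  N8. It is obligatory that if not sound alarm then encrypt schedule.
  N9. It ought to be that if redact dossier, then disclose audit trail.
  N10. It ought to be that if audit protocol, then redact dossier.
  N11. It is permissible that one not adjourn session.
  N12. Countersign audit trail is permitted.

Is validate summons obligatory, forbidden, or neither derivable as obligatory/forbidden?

Premise 2 is O(countersign_audit_trail → validate_summons), but O(countersign_audit_trail) is not derivable from the premises (the permission P(countersign_audit_trail) asserts only ¬O(¬countersign_audit_trail), not O(countersign_audit_trail)), so it does not yield O(validate_summons).
No premise or chain of K-axiom applications forces O(validate_summons), and none forces O(¬validate_summons). So validate_summons is neither obligatory nor forbidden under these norms.

Neither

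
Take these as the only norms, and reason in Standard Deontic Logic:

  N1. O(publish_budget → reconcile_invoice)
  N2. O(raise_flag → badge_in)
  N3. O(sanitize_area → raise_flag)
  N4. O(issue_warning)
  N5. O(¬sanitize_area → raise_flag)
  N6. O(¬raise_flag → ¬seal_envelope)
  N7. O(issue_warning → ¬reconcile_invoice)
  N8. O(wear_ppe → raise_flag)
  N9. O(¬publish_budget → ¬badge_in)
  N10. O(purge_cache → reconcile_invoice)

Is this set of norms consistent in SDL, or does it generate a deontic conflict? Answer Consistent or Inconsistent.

Premises 5 and 3 cover both cases: O(¬sanitize_area → raise_flag) and O(sanitize_area → raise_flag). Since ¬sanitize_area ∨ sanitize_area is a tautology, O(raise_flag) follows.
Applying K to premise 2 (O(raise_flag → badge_in)) and O(raise_flag) yields O(badge_in).
The contrapositive of premise 9 (O(¬publish_budget → ¬badge_in)) is O(badge_in → publish_budget), and O(badge_in) is already established, so O(publish_budget).
With premise 1, O(publish_budget → reconcile_invoice), the K-axiom yields O(reconcile_invoice).
The contrapositive of premise 7 (O(issue_warning → ¬reconcile_invoice)) is O(reconcile_invoice → ¬issue_warning), and O(reconcile_invoice) is already established, so O(¬issue_warning).
However, premise 4 gives O(issue_warning).
We now have both O(¬issue_warning) and O(issue_warning) — issue_warning is simultaneously obligatory and forbidden, violating the D-axiom.

Inconsistent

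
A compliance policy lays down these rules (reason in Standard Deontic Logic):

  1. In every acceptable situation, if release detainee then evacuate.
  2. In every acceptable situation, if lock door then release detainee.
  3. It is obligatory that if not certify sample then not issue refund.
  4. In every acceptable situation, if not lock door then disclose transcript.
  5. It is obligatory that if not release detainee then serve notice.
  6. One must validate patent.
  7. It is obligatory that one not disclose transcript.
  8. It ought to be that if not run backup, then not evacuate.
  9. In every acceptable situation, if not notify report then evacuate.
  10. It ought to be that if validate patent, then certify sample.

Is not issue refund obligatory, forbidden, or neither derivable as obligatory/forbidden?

Premise 3 is O(¬certify_sample → ¬issue_refund), but O(¬certify_sample) is not derivable from the premises, so it does not yield O(¬issue_refund).
No premise or chain of K-axiom applications forces O(¬issue_refund), and none forces O(issue_refund). So ¬issue_refund is neither obligatory nor forbidden under these norms.

Neither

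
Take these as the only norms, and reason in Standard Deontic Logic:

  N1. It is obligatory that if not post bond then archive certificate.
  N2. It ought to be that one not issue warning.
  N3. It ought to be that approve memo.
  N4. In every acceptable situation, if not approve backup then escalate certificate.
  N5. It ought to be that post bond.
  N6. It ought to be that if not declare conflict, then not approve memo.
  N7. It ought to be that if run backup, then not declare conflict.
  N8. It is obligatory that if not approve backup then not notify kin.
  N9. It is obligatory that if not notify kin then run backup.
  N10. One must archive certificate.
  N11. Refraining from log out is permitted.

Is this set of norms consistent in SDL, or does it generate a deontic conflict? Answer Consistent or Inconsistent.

Consistent

Premise 1 is O(¬post_bond → archive_certificate); even if O(archive_certificate) held, inferring O(¬post_bond) would be affirming the consequent — invalid.
So O(¬post_bond) is not derivable, and the apparent clash with O(post_bond) does not arise.
A world satisfying every obligation exists (e.g. approve_backup=true, approve_memo=true, archive_certificate=true, declare_conflict=true, escalate_certificate=false, issue_warning=false, log_out=false, notify_kin=true, post_bond=true, run_backup=false); no atom is both obligatory and forbidden, so the set is consistent.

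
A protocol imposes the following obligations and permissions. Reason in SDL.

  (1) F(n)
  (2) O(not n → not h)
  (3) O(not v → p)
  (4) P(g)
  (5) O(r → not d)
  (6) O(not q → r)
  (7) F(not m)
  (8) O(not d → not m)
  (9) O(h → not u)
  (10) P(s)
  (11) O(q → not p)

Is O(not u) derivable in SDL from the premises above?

No

Premise 9 is O(h → not u), but O(h) is not derivable from the premises, so it does not yield O(not u).
No other premise forces O(not u). An ideal world satisfying every premise can still have not u false, so O(not u) is not derivable.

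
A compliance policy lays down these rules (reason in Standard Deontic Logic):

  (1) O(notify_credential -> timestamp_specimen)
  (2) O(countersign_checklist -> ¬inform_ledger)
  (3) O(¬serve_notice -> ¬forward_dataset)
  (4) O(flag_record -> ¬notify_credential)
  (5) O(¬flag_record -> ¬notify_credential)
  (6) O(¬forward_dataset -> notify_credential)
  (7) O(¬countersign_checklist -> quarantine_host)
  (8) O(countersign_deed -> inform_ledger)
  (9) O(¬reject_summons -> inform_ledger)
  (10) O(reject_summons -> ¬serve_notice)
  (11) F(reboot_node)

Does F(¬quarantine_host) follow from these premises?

By case analysis on ¬flag_record: premise 5 gives O(¬flag_record -> ¬notify_credential) and premise 4 gives O(flag_record -> ¬notify_credential), so O(¬notify_credential) either way.
Premise 6 is O(¬forward_dataset -> notify_credential); contrapositively O(¬notify_credential -> forward_dataset). Since O(¬notify_credential) holds, K gives O(forward_dataset).
Premise 3, O(¬serve_notice -> ¬forward_dataset), contraposes to O(forward_dataset -> serve_notice); with O(forward_dataset) we get O(serve_notice).
Premise 10, O(reject_summons -> ¬serve_notice), contraposes to O(serve_notice -> ¬reject_summons); with O(serve_notice) we get O(¬reject_summons).
With premise 9, O(¬reject_summons -> inform_ledger), the K-axiom yields O(inform_ledger).
The contrapositive of premise 2 (O(countersign_checklist -> ¬inform_ledger)) is O(inform_ledger -> ¬countersign_checklist), and O(inform_ledger) is already established, so O(¬countersign_checklist).
Premise 7 is O(¬countersign_checklist -> quarantine_host); since O(¬countersign_checklist), deontic closure gives O(quarantine_host).
Premises 1, 8, 11 do not contribute to this derivation.
So O(quarantine_host) holds, i.e. F(¬quarantine_host). The claim follows.

Yes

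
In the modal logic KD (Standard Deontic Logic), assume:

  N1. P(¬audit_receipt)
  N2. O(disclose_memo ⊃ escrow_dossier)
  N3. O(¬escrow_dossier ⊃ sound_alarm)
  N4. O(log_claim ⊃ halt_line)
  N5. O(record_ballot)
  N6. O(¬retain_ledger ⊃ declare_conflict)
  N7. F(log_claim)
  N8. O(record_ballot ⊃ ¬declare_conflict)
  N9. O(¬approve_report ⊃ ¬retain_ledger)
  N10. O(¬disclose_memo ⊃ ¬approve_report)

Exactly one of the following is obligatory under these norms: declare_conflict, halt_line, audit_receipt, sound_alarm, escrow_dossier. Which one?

Premise 5 gives O(record_ballot).
Applying K to premise 8 (O(record_ballot ⊃ ¬declare_conflict)) and O(record_ballot) yields O(¬declare_conflict).
Premise 6, O(¬retain_ledger ⊃ declare_conflict), contraposes to O(¬declare_conflict ⊃ retain_ledger); with O(¬declare_conflict) we get O(retain_ledger).
Premise 9, O(¬approve_report ⊃ ¬retain_ledger), contraposes to O(retain_ledger ⊃ approve_report); with O(retain_ledger) we get O(approve_report).
The contrapositive of premise 10 (O(¬disclose_memo ⊃ ¬approve_report)) is O(approve_report ⊃ disclose_memo), and O(approve_report) is already established, so O(disclose_memo).
From O(disclose_memo) and premise 2, O(disclose_memo ⊃ escrow_dossier), we obtain O(escrow_dossier).
So O(escrow_dossier) holds — escrow_dossier is obligatory. None of the other listed options is made obligatory by any chain of premises.

escrow_dossier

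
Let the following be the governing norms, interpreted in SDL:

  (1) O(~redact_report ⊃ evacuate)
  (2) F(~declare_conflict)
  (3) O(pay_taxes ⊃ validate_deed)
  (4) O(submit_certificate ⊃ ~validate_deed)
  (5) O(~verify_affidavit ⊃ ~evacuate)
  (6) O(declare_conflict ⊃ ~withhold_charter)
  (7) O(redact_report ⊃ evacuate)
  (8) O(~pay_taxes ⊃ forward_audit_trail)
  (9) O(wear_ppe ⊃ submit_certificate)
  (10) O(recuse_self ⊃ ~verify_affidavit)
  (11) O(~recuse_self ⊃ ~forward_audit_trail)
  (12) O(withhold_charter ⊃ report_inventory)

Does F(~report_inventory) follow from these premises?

No

Premise 12 is O(withhold_charter ⊃ report_inventory), but O(withhold_charter) is not derivable from the premises, so it does not yield O(report_inventory).
No other premise forces O(report_inventory). An ideal world satisfying every premise can still have ~report_inventory true, so F(~report_inventory) is not derivable.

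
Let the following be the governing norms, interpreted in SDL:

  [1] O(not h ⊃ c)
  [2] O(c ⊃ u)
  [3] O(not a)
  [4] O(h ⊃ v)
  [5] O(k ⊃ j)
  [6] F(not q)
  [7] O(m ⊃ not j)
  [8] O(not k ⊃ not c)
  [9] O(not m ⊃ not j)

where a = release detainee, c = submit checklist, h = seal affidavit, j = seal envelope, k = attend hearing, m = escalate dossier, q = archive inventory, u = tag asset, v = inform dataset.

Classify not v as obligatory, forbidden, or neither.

Forbidden

Premises 7 and 9 are O(m ⊃ not j) and O(not m ⊃ not j); every ideal world satisfies m or not m, so in either case not j holds — hence O(not j).
Premise 5, O(k ⊃ j), contraposes to O(not j ⊃ not k); with O(not j) we get O(not k).
From O(not k) and premise 8, O(not k ⊃ not c), we obtain O(not c).
Premise 1 is O(not h ⊃ c); contrapositively O(not c ⊃ h). Since O(not c) holds, K gives O(h).
Premise 4 is O(h ⊃ v); since O(h), deontic closure gives O(v).
Premises 2, 3, 6 do not contribute to this derivation.
Thus O(v), which is F(not v): not v is forbidden.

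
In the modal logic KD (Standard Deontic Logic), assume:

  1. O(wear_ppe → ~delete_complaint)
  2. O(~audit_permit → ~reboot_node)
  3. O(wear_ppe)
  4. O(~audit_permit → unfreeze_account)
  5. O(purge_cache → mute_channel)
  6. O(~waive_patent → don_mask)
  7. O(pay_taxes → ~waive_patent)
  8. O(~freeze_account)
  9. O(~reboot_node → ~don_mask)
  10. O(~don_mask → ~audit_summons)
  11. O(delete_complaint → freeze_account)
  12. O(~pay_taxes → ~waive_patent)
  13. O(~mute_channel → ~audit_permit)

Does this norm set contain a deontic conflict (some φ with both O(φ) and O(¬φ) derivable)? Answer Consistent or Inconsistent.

Premise 11 is O(delete_complaint → freeze_account), but O(delete_complaint) is not derivable from the premises, so it does not yield O(freeze_account).
So O(freeze_account) is not derivable, and the apparent clash with O(~freeze_account) does not arise.
A world satisfying every obligation exists (e.g. audit_permit=true, audit_summons=false, delete_complaint=false, don_mask=true, freeze_account=false, mute_channel=true, pay_taxes=false, purge_cache=false, reboot_node=true, unfreeze_account=false, waive_patent=false, wear_ppe=true); no atom is both obligatory and forbidden, so the set is consistent.

Consistent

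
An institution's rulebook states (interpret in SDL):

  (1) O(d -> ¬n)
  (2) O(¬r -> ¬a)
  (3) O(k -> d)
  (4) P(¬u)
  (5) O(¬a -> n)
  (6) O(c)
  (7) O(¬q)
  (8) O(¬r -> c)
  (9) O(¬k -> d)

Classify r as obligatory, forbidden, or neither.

Obligatory

Premises 9 and 3 are O(¬k -> d) and O(k -> d); every ideal world satisfies ¬k or k, so in either case d holds — hence O(d).
Premise 1 is O(d -> ¬n); since O(d), deontic closure gives O(¬n).
Premise 5 is O(¬a -> n); contrapositively O(¬n -> a). Since O(¬n) holds, K gives O(a).
Premise 2 is O(¬r -> ¬a); contrapositively O(a -> r). Since O(a) holds, K gives O(r).
Premises 4, 6, 7, 8 do not contribute to this derivation.
Hence r is obligatory.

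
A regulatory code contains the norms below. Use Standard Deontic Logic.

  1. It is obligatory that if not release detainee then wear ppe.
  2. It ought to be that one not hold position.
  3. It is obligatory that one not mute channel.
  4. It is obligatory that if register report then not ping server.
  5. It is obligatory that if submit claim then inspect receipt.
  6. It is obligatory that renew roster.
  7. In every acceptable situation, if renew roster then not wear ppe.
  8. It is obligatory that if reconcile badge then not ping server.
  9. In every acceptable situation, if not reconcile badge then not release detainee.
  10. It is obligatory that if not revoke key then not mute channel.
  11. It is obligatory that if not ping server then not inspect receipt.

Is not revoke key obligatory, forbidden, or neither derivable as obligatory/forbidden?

Premise 10 is O(¬revoke_key → ¬mute_channel); even if O(¬mute_channel) held, inferring O(¬revoke_key) would be affirming the consequent — invalid.
No premise or chain of K-axiom applications forces O(¬revoke_key), and none forces O(revoke_key). So ¬revoke_key is neither obligatory nor forbidden under these norms.

Neither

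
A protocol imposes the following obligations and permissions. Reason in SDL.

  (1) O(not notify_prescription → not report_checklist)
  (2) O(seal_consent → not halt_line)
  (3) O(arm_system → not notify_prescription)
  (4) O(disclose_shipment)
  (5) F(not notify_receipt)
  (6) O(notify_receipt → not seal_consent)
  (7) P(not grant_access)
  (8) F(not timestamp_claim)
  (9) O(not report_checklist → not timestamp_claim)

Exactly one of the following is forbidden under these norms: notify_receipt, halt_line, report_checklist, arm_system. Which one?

Premise 8 is F(not timestamp_claim), i.e. O(timestamp_claim).
The contrapositive of premise 9 (O(not report_checklist → not timestamp_claim)) is O(timestamp_claim → report_checklist), and O(timestamp_claim) is already established, so O(report_checklist).
The contrapositive of premise 1 (O(not notify_prescription → not report_checklist)) is O(report_checklist → notify_prescription), and O(report_checklist) is already established, so O(notify_prescription).
Premise 3, O(arm_system → not notify_prescription), contraposes to O(notify_prescription → not arm_system); with O(notify_prescription) we get O(not arm_system).
So O(not arm_system) holds, i.e. arm_system is forbidden. None of the other listed options is forbidden under the premises.

arm_system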